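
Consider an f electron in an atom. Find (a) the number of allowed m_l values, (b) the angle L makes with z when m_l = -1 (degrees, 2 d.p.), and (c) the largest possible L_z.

7 values; θ(m_l=-1) ≈ 106.78°; L_z,max = 3ℏ

An f state has l = 3.
There are 2l+1 = 7 values of m_l.
For m_l = -1: cos θ = -1/√12, θ ≈ 106.78°.
L_z,max = lℏ = 3ℏ.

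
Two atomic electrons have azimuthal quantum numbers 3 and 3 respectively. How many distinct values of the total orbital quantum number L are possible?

7

L runs from |3 − 3| = 0 to 3 + 3 = 6.
L ∈ {0, 1, 2, 3, 4, 5, 6}.
That is 7 values.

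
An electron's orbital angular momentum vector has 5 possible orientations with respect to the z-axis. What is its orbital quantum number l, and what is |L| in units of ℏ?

l = 2, |L| = √6 ℏ ≈ 2.449ℏ

5 = 2l + 1, so l = (5−1)/2 = 2.
|L| = ℏ√(l(l+1)) = ℏ√(2·3) = √6 ℏ.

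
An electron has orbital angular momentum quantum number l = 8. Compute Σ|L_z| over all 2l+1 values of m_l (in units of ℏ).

Σ|L_z| = 72 ℏ

m_l runs from −8 to 8, i.e. {-8, -7, -6, -5, -4, -3, -2, -1, 0, 1, 2, 3, 4, 5, 6, 7, 8}.
Σ|m_l| = 2(1+2+…+8) = 72.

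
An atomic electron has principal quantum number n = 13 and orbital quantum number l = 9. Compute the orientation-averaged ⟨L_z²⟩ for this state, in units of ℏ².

m_l runs from −9 to 9, i.e. {-9, -8, -7, -6, -5, -4, -3, -2, -1, 0, 1, 2, 3, 4, 5, 6, 7, 8, 9}.
⟨L_z²⟩ = ℏ²·(Σ m_l²)/(2l+1) = ℏ²·570/19 = 30ℏ².

⟨L_z²⟩ = 30 ℏ²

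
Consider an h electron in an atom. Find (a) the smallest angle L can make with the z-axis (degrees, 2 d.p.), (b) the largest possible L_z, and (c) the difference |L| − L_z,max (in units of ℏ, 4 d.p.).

An h state has l = 5.
cos θ_min = 5/√30, so θ_min ≈ 24.09°.
L_z,max = lℏ = 5ℏ.
|L| − L_z,max = (√30 − 5)ℏ ≈ 0.4772ℏ.

θ_min ≈ 24.09°; L_z,max = 5ℏ; |L|−L_z,max ≈ 0.4772ℏ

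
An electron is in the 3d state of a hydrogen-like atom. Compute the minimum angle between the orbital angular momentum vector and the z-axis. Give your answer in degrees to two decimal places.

The 3d subshell has l = 2.
|L|² = l(l+1)ℏ² = 6ℏ², so |L| = √6 ℏ.
The smallest angle corresponds to the largest L_z, i.e. m_l = l = 2, giving L_z = 2ℏ.
cos θ_min = 2/√6, so θ_min ≈ 35.26°.

θ_min ≈ 35.26°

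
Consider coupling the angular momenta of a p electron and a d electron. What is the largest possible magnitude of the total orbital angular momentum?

|L_tot|_max = 2√3 ℏ ≈ 3.464ℏ

By the triangle rule, |l₁ − l₂| ≤ L ≤ l₁ + l₂.
So L can be 1, 2, 3.
The largest magnitude corresponds to L = 3: |L_tot| = ℏ√(3·4) = 2√3 ℏ.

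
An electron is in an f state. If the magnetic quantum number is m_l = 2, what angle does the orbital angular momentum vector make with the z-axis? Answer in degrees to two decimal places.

An f state has l = 3.
|L|² = l(l+1)ℏ² = 12ℏ², so |L| = 2√3 ℏ.
L_z = m_l ℏ = 2ℏ.
cos θ = L_z/|L| = 2/√12, so θ ≈ 54.74°.

θ ≈ 54.74°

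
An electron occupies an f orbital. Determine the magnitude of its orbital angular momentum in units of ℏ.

|L| = 2√3 ℏ ≈ 3.464ℏ

An f state has l = 3.
|L| = ℏ√(l(l+1)) = ℏ√(3·4) = 2√3 ℏ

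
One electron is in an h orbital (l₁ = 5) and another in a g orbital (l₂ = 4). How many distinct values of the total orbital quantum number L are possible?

9

By the triangle rule, |l₁ − l₂| ≤ L ≤ l₁ + l₂.
L ∈ {1, 2, 3, 4, 5, 6, 7, 8, 9}.
That is 9 values.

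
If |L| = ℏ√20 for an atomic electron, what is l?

(|L|/ℏ)² = l(l+1) = 20.
The positive root is l = 4.

l = 4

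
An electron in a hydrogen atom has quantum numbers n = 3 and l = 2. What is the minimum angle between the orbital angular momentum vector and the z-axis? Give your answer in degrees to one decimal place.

θ_min ≈ 35.3°

|L| = √(l(l+1)) ℏ = √6 ℏ.
The smallest angle corresponds to the largest L_z, i.e. m_l = l = 2, giving L_z = 2ℏ.
cos θ_min = 2/√6, so θ_min ≈ 35.3°.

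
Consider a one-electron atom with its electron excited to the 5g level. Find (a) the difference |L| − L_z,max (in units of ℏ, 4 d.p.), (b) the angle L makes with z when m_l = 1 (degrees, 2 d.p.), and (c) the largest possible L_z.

The 5g level has l = 4.
|L| − L_z,max = (2√5 − 4)ℏ ≈ 0.4721ℏ.
For m_l = 1: cos θ = 1/√20, θ ≈ 77.08°.
L_z,max = lℏ = 4ℏ.

|L|−L_z,max ≈ 0.4721ℏ; θ(m_l=1) ≈ 77.08°; L_z,max = 4ℏ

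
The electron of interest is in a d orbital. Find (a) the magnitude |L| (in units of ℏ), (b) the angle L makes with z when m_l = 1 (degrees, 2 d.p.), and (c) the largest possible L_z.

|L| = √6 ℏ ≈ 2.449ℏ; θ(m_l=1) ≈ 65.91°; L_z,max = 2ℏ

D corresponds to l = 2.
|L| = ℏ√(2·3) = √6 ℏ ≈ 2.449ℏ.
For m_l = 1: cos θ = 1/√6, θ ≈ 65.91°.
L_z,max = lℏ = 2ℏ.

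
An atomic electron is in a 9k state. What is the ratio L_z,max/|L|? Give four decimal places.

For 9k, l = 7.
|L| = 2√14 ℏ ≈ 7.4833ℏ, while L_z,max = lℏ = 7ℏ.
L_z,max/|L| = 7/√56 = 0.9354.

L_z,max/|L| = 0.9354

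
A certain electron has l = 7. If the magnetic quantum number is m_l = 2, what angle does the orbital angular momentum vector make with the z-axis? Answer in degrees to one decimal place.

|L| = ℏ√(l(l+1)) = 2√14 ℏ.
L_z = m_l ℏ = 2ℏ.
cos θ = L_z/|L| = 2/√56, so θ ≈ 74.5°.

θ ≈ 74.5°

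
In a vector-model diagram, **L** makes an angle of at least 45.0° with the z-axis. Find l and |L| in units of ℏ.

l = 1, |L| = √2 ℏ ≈ 1.414ℏ

cos θ_min = l/√(l(l+1)) = √(l/(l+1)), so l/(l+1) = cos²(45.0°) = 0.5000.
Thus l = 0.5000/(1 − 0.5000) ≈ 1.
Then |L| = ℏ√(1·2) = √2 ℏ.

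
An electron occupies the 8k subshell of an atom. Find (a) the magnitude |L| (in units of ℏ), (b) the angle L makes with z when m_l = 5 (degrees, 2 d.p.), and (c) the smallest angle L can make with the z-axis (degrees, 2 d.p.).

8k means n = 8, l = 7.
|L| = ℏ√(7·8) = 2√14 ℏ ≈ 7.483ℏ.
For m_l = 5: cos θ = 5/√56, θ ≈ 48.08°.
cos θ_min = 7/√56, so θ_min ≈ 20.70°.

|L| = 2√14 ℏ ≈ 7.483ℏ; θ(m_l=5) ≈ 48.08°; θ_min ≈ 20.70°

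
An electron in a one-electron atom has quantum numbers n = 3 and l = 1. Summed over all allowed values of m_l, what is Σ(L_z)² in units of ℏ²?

m_l runs from −1 to 1, i.e. {-1, 0, 1}.
Summing m² from −1 to 1: Σ m_l² = 2.

Σ(L_z)² = 2 ℏ²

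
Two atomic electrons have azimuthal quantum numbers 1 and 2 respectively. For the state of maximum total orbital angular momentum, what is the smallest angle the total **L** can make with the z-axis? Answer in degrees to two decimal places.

θ_min ≈ 30.00°

L runs from |1 − 2| = 1 to 1 + 2 = 3.
So L can be 1, 2, 3.
The maximum is L = 3, with |L_tot| = ℏ√(3·4) = 2√3 ℏ.
The minimum angle with z is arccos(3/√12) ≈ 30.00°.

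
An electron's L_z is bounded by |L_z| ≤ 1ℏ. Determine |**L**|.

L_z,max = lℏ, so l = 1.
|L| = ℏ√(l(l+1)) = √2 ℏ.

|L| = √2 ℏ ≈ 1.414ℏ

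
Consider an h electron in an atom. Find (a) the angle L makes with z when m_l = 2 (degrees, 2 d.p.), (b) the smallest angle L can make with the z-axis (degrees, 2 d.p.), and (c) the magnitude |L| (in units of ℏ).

For an h orbital, l = 5.
For m_l = 2: cos θ = 2/√30, θ ≈ 68.58°.
cos θ_min = 5/√30, so θ_min ≈ 24.09°.
|L| = ℏ√(5·6) = √30 ℏ ≈ 5.477ℏ.

θ(m_l=2) ≈ 68.58°; θ_min ≈ 24.09°; |L| = √30 ℏ ≈ 5.477ℏ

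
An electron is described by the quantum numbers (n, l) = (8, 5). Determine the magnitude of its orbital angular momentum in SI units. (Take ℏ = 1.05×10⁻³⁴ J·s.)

|L| = ℏ√(l(l+1)) = ℏ√(5·6) = √30 ℏ
Numerically, |L| = 5.477 × (1.05×10⁻³⁴ J·s) = 5.75×10⁻³⁴ J·s.

|L| = 5.75×10⁻³⁴ J·s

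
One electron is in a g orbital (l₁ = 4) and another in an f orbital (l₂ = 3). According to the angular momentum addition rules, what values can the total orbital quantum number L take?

L = 1, 2, 3, 4, 5, 6, 7

The total orbital quantum number L ranges from |l₁ − l₂| to l₁ + l₂ in integer steps.
L ∈ {1, 2, 3, 4, 5, 6, 7}.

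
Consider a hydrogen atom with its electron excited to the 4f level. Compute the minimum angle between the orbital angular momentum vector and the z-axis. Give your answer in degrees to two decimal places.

θ_min ≈ 30.00°

The 4f level has l = 3.
|L| = √(l(l+1)) ℏ = 2√3 ℏ.
The smallest angle corresponds to the largest L_z, i.e. m_l = l = 3, giving L_z = 3ℏ.
cos θ_min = 3/√12, so θ_min ≈ 30.00°.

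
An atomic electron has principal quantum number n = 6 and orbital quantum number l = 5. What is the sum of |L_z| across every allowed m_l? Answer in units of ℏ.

Σ|L_z| = 30 ℏ

m_l runs from −5 to 5, i.e. {-5, -4, -3, -2, -1, 0, 1, 2, 3, 4, 5}.
Σ|m_l| = 2·5(5+1)/2 = 30.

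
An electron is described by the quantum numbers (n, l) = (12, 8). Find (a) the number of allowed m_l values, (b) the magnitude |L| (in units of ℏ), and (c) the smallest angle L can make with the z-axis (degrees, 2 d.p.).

17 values; |L| = 6√2 ℏ ≈ 8.485ℏ; θ_min ≈ 19.47°

There are 2l+1 = 17 values of m_l.
|L| = ℏ√(8·9) = 6√2 ℏ ≈ 8.485ℏ.
cos θ_min = 8/√72, so θ_min ≈ 19.47°.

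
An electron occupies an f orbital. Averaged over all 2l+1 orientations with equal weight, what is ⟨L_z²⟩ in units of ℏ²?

⟨L_z²⟩ = 4 ℏ²

For an f orbital, l = 3.
m_l ∈ {-3, -2, -1, 0, 1, 2, 3}.
⟨L_z²⟩ = ℏ²·(Σ m_l²)/(2l+1) = ℏ²·28/7 = 4ℏ².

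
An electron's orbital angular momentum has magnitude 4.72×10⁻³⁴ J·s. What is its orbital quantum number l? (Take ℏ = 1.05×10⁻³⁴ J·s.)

Dividing by ℏ: |L|/ℏ ≈ 4.495.
Set l(l+1) = 20.21; the integer solution is l = 4.

l = 4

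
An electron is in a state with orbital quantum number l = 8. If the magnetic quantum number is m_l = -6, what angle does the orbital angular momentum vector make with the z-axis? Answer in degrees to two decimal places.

θ ≈ 135.00°

|L| = √(l(l+1)) ℏ = 6√2 ℏ.
L_z = m_l ℏ = −6ℏ.
cos θ = L_z/|L| = -6/√72, so θ ≈ 135.00°.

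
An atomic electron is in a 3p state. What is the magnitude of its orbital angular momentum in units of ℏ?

|L| = √2 ℏ ≈ 1.414ℏ

The 3p subshell has l = 1.
|L| = ℏ√(l(l+1)) = ℏ√(1·2) = √2 ℏ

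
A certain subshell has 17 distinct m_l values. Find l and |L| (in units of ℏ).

l = 8, |L| = 6√2 ℏ ≈ 8.485ℏ

2l + 1 = 17 ⇒ l = 8.
Then |L| = √(l(l+1)) ℏ = 6√2 ℏ.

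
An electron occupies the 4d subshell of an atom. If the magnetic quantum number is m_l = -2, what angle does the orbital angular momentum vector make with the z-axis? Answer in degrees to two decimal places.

θ ≈ 144.74°

The 4d subshell has l = 2.
|L| = ℏ√(l(l+1)) = √6 ℏ.
L_z = m_l ℏ = −2ℏ.
cos θ = L_z/|L| = -2/√6, so θ ≈ 144.74°.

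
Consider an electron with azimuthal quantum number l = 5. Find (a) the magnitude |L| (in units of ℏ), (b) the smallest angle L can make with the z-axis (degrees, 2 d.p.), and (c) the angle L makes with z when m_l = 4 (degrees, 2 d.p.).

|L| = ℏ√(5·6) = √30 ℏ ≈ 5.477ℏ.
cos θ_min = 5/√30, so θ_min ≈ 24.09°.
For m_l = 4: cos θ = 4/√30, θ ≈ 43.09°.

|L| = √30 ℏ ≈ 5.477ℏ; θ_min ≈ 24.09°; θ(m_l=4) ≈ 43.09°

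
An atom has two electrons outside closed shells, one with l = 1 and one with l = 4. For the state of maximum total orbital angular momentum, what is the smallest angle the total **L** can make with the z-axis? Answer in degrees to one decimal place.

The total orbital quantum number L ranges from |l₁ − l₂| to l₁ + l₂ in integer steps.
So L can be 3, 4, 5.
The maximum is L = 5, with |L_tot| = ℏ√(5·6) = √30 ℏ.
The minimum angle with z is arccos(5/√30) ≈ 24.1°.

θ_min ≈ 24.1°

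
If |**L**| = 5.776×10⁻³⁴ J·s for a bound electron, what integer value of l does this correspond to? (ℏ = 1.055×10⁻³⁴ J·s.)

Dividing by ℏ: |L|/ℏ ≈ 5.475.
l(l+1) ≈ 5.475² ≈ 29.97, so l = 5.

l = 5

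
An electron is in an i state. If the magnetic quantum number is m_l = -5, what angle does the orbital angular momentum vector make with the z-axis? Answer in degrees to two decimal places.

I corresponds to l = 6.
|L|² = l(l+1)ℏ² = 42ℏ², so |L| = √42 ℏ.
L_z = m_l ℏ = −5ℏ.
cos θ = L_z/|L| = -5/√42, so θ ≈ 140.49°.

θ ≈ 140.49°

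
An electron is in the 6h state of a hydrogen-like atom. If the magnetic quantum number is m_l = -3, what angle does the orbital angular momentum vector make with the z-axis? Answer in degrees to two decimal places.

θ ≈ 123.21°

6h means n = 6, l = 5.
|L| = √(l(l+1)) ℏ = √30 ℏ.
L_z = m_l ℏ = −3ℏ.
cos θ = L_z/|L| = -3/√30, so θ ≈ 123.21°.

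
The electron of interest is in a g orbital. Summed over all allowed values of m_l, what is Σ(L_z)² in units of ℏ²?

Σ(L_z)² = 60 ℏ²

The letter g corresponds to l = 4.
The allowed m_l values are -4, -3, -2, -1, 0, 1, 2, 3, 4.
Σ m_l² = l(l+1)(2l+1)/3 = 4·5·9/3 = 60.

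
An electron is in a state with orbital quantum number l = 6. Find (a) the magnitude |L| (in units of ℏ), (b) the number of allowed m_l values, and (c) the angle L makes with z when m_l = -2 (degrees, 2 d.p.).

|L| = ℏ√(6·7) = √42 ℏ ≈ 6.481ℏ.
There are 2l+1 = 13 values of m_l.
For m_l = -2: cos θ = -2/√42, θ ≈ 107.98°.

|L| = √42 ℏ ≈ 6.481ℏ; 13 values; θ(m_l=-2) ≈ 107.98°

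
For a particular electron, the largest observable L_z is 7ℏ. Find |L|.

Since max m_l = l, l = 7.
|L| = √(l(l+1)) ℏ = 2√14 ℏ.

|L| = 2√14 ℏ ≈ 7.483ℏ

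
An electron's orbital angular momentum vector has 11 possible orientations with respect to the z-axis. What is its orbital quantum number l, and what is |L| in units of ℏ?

l = 5, |L| = √30 ℏ ≈ 5.477ℏ

11 = 2l + 1, so l = (11−1)/2 = 5.
Then |L| = √(l(l+1)) ℏ = √30 ℏ.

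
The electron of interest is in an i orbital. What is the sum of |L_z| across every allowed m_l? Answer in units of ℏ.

Σ|L_z| = 42 ℏ

An i state has l = 6.
m_l ∈ {-6, -5, -4, -3, -2, -1, 0, 1, 2, 3, 4, 5, 6}.
Σ|m_l| = l(l+1) = 42.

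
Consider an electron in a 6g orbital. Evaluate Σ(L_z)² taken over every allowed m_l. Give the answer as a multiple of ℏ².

6g means n = 6, l = 4.
The allowed m_l values are -4, -3, -2, -1, 0, 1, 2, 3, 4.
Σ m_l² = 2·(1 + 4 + 9 + 16) = 60.

Σ(L_z)² = 60 ℏ²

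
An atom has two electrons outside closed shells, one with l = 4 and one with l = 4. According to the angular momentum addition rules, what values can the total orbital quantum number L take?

L = 0, 1, 2, 3, 4, 5, 6, 7, 8

Angular momentum addition gives L = |l₁ − l₂|, …, l₁ + l₂.
L ∈ {0, 1, 2, 3, 4, 5, 6, 7, 8}.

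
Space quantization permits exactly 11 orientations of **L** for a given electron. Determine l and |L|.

2l + 1 = 11 ⇒ l = 5.
Then |L| = √(l(l+1)) ℏ = √30 ℏ.

l = 5, |L| = √30 ℏ ≈ 5.477ℏ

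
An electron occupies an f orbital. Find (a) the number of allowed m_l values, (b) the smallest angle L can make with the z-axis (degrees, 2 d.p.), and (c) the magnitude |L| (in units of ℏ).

The letter f corresponds to l = 3.
There are 2l+1 = 7 values of m_l.
cos θ_min = 3/√12, so θ_min ≈ 30.00°.
|L| = ℏ√(3·4) = 2√3 ℏ ≈ 3.464ℏ.

7 values; θ_min ≈ 30.00°; |L| = 2√3 ℏ ≈ 3.464ℏ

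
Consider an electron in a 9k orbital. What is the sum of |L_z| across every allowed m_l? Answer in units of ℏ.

Σ|L_z| = 56 ℏ

9k means n = 9, l = 7.
m_l ∈ {-7, -6, -5, -4, -3, -2, -1, 0, 1, 2, 3, 4, 5, 6, 7}.
Σ|m_l| = 2(1+2+…+7) = 56.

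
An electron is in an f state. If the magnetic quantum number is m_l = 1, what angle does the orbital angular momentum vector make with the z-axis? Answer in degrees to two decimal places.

F corresponds to l = 3.
|L| = √(l(l+1)) ℏ = 2√3 ℏ.
L_z = m_l ℏ = 1ℏ.
cos θ = L_z/|L| = 1/√12, so θ ≈ 73.22°.

θ ≈ 73.22°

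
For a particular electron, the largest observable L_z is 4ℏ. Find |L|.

The maximum L_z equals lℏ, giving l = 4.
|L| = √(l(l+1)) ℏ = 2√5 ℏ.

|L| = 2√5 ℏ ≈ 4.472ℏ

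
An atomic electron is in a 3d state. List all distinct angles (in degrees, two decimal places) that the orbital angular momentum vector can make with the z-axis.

3d means n = 3, l = 2.
|L| = ℏ√(l(l+1)) = √6 ℏ.
cos θ = m_l/√6 for each m_l ∈ {-2, -1, 0, 1, 2}.

θ ∈ {35.26°, 65.91°, 90.00°, 114.09°, 144.74°}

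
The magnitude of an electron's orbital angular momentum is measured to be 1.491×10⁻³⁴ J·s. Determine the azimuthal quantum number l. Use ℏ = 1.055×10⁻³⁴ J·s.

l = 1

Dividing by ℏ: |L|/ℏ ≈ 1.413.
l(l+1) ≈ 1.413² ≈ 2.00, so l = 1.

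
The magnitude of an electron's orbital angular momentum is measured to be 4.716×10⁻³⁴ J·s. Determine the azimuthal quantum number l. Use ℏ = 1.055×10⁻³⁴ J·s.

l = 4

|L|/ℏ = (4.716×10⁻³⁴)/(1.055×10⁻³⁴) ≈ 4.470.
Set l(l+1) = 19.98; the integer solution is l = 4.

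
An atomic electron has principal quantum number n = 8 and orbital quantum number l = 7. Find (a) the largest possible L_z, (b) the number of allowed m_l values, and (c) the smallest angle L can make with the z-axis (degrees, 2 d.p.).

L_z,max = 7ℏ; 15 values; θ_min ≈ 20.70°

L_z,max = lℏ = 7ℏ.
There are 2l+1 = 15 values of m_l.
cos θ_min = 7/√56, so θ_min ≈ 20.70°.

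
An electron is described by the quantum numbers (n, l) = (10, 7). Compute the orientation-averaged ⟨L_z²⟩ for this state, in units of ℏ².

The allowed m_l values are -7, -6, -5, -4, -3, -2, -1, 0, 1, 2, 3, 4, 5, 6, 7.
⟨L_z²⟩ = ℏ²·l(l+1)/3 = 18.67ℏ².

⟨L_z²⟩ = 18.67 ℏ²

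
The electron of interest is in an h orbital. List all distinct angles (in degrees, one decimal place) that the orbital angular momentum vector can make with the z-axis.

θ ∈ {24.1°, 43.1°, 56.8°, 68.6°, 79.5°, 90.0°, 100.5°, 111.4°, 123.2°, 136.9°, 155.9°}

The letter h corresponds to l = 5.
|L| = √(l(l+1)) ℏ = √30 ℏ.
cos θ = m_l/√30 for each m_l ∈ {-5, -4, -3, -2, -1, 0, 1, 2, 3, 4, 5}.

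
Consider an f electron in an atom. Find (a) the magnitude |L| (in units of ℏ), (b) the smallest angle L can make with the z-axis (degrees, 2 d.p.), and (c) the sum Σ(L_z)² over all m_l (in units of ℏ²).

|L| = 2√3 ℏ ≈ 3.464ℏ; θ_min ≈ 30.00°; Σ(L_z)² = 28 ℏ²

F corresponds to l = 3.
|L| = ℏ√(3·4) = 2√3 ℏ ≈ 3.464ℏ.
cos θ_min = 3/√12, so θ_min ≈ 30.00°.
Σ m_l² = 28, so Σ(L_z)² = 28 ℏ².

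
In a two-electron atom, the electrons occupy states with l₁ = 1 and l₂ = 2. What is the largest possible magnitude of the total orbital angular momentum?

The total orbital quantum number L ranges from |l₁ − l₂| to l₁ + l₂ in integer steps.
Allowed values: L = 1, 2, 3.
The largest magnitude corresponds to L = 3: |L_tot| = ℏ√(3·4) = 2√3 ℏ.

|L_tot|_max = 2√3 ℏ ≈ 3.464ℏ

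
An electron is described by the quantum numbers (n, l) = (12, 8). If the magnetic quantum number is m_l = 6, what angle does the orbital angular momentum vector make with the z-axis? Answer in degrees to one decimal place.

|L| = √(l(l+1)) ℏ = 6√2 ℏ.
L_z = m_l ℏ = 6ℏ.
cos θ = L_z/|L| = 6/√72, so θ ≈ 45.0°.

θ ≈ 45.0°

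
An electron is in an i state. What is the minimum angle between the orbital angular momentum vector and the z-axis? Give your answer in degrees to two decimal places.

For an i orbital, l = 6.
|L| = √(l(l+1)) ℏ = √42 ℏ.
The smallest angle corresponds to the largest L_z, i.e. m_l = l = 6, giving L_z = 6ℏ.
cos θ_min = 6/√42, so θ_min ≈ 22.21°.

θ_min ≈ 22.21°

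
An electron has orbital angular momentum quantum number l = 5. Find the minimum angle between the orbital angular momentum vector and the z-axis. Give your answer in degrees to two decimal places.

|L| = ℏ√(l(l+1)) = √30 ℏ.
The smallest angle corresponds to the largest L_z, i.e. m_l = l = 5, giving L_z = 5ℏ.
cos θ_min = 5/√30, so θ_min ≈ 24.09°.

θ_min ≈ 24.09°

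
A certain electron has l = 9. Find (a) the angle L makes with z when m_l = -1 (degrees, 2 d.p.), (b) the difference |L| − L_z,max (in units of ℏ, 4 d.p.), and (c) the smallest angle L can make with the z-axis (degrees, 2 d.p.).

θ(m_l=-1) ≈ 96.05°; |L|−L_z,max ≈ 0.4868ℏ; θ_min ≈ 18.43°

For m_l = -1: cos θ = -1/√90, θ ≈ 96.05°.
|L| − L_z,max = (3√10 − 9)ℏ ≈ 0.4868ℏ.
cos θ_min = 9/√90, so θ_min ≈ 18.43°.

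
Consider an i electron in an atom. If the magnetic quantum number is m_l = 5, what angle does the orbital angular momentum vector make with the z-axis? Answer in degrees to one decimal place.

An i state has l = 6.
|L| = √(l(l+1)) ℏ = √42 ℏ.
L_z = m_l ℏ = 5ℏ.
cos θ = L_z/|L| = 5/√42, so θ ≈ 39.5°.

θ ≈ 39.5°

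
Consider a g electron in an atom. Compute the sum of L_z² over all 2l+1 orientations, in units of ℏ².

Σ(L_z)² = 60 ℏ²

For a g orbital, l = 4.
m_l ∈ {-4, -3, -2, -1, 0, 1, 2, 3, 4}.
Σ m_l² = 2·(1 + 4 + 9 + 16) = 60.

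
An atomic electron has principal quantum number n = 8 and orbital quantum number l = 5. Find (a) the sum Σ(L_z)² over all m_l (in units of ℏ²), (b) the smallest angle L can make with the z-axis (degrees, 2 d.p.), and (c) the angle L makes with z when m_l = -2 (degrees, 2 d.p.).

Σ m_l² = 110, so Σ(L_z)² = 110 ℏ².
cos θ_min = 5/√30, so θ_min ≈ 24.09°.
For m_l = -2: cos θ = -2/√30, θ ≈ 111.42°.

Σ(L_z)² = 110 ℏ²; θ_min ≈ 24.09°; θ(m_l=-2) ≈ 111.42°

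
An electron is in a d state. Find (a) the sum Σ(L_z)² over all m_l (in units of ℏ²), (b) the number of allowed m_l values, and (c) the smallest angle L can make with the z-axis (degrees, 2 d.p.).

Σ(L_z)² = 10 ℏ²; 5 values; θ_min ≈ 35.26°

For a d orbital, l = 2.
Σ m_l² = 10, so Σ(L_z)² = 10 ℏ².
There are 2l+1 = 5 values of m_l.
cos θ_min = 2/√6, so θ_min ≈ 35.26°.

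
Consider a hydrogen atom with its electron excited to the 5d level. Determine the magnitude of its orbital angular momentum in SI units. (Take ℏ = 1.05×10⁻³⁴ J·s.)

The 5d level has l = 2.
|L| = ℏ√(l(l+1)) = ℏ√(2·3) = √6 ℏ
Numerically, |L| = 2.449 × (1.05×10⁻³⁴ J·s) = 2.57×10⁻³⁴ J·s.

|L| = 2.57×10⁻³⁴ J·s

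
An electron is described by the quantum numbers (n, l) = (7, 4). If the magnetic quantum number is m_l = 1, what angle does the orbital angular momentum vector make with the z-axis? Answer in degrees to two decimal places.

|L|² = l(l+1)ℏ² = 20ℏ², so |L| = 2√5 ℏ.
L_z = m_l ℏ = 1ℏ.
cos θ = L_z/|L| = 1/√20, so θ ≈ 77.08°.

θ ≈ 77.08°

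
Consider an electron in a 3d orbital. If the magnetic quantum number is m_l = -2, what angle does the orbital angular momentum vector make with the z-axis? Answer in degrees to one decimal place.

3d means n = 3, l = 2.
|L|² = l(l+1)ℏ² = 6ℏ², so |L| = √6 ℏ.
L_z = m_l ℏ = −2ℏ.
cos θ = L_z/|L| = -2/√6, so θ ≈ 144.7°.

θ ≈ 144.7°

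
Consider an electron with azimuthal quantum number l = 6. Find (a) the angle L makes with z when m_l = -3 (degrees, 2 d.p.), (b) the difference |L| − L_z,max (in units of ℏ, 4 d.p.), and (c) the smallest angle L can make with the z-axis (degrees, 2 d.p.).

θ(m_l=-3) ≈ 117.58°; |L|−L_z,max ≈ 0.4807ℏ; θ_min ≈ 22.21°

For m_l = -3: cos θ = -3/√42, θ ≈ 117.58°.
|L| − L_z,max = (√42 − 6)ℏ ≈ 0.4807ℏ.
cos θ_min = 6/√42, so θ_min ≈ 22.21°.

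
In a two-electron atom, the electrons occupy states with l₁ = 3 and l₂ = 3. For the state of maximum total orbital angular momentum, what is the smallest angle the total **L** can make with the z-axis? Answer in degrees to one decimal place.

θ_min ≈ 22.2°

The total orbital quantum number L ranges from |l₁ − l₂| to l₁ + l₂ in integer steps.
So L can be 0, 1, 2, 3, 4, 5, 6.
The maximum is L = 6, with |L_tot| = ℏ√(6·7) = √42 ℏ.
The minimum angle with z is arccos(6/√42) ≈ 22.2°.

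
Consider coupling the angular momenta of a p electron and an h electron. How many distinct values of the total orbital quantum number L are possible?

By the triangle rule, |l₁ − l₂| ≤ L ≤ l₁ + l₂.
So L can be 4, 5, 6.
That is 3 values.

3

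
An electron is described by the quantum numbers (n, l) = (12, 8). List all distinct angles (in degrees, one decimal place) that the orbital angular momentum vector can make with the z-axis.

θ ∈ {19.5°, 34.4°, 45.0°, 53.9°, 61.9°, 69.3°, 76.4°, 83.2°, 90.0°, 96.8°, 103.6°, 110.7°, 118.1°, 126.1°, 135.0°, 145.6°, 160.5°}

|L| = √(l(l+1)) ℏ = 6√2 ℏ.
cos θ = m_l/√72 for each m_l ∈ {-8, -7, -6, -5, -4, -3, -2, -1, 0, 1, 2, 3, 4, 5, 6, 7, 8}.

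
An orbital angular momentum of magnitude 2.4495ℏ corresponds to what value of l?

l = 2

|L| = ℏ√(l(l+1)), so l(l+1) = 6.
The positive root is l = 2.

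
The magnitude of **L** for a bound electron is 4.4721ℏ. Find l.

l = 4

(|L|/ℏ)² = l(l+1) = 20.
Solving: l = 4.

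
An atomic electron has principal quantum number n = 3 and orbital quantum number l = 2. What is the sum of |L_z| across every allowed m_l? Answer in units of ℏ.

m_l runs from −2 to 2, i.e. {-2, -1, 0, 1, 2}.
Σ|m_l| = l(l+1) = 6.

Σ|L_z| = 6 ℏ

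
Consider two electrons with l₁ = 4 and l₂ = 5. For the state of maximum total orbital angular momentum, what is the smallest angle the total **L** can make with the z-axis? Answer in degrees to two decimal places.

Angular momentum addition gives L = |l₁ − l₂|, …, l₁ + l₂.
Allowed values: L = 1, 2, 3, 4, 5, 6, 7, 8, 9.
The maximum is L = 9, with |L_tot| = ℏ√(9·10) = 3√10 ℏ.
The minimum angle with z is arccos(9/√90) ≈ 18.43°.

θ_min ≈ 18.43°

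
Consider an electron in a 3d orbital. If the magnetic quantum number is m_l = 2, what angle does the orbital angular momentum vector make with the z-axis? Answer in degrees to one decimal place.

θ ≈ 35.3°

For 3d, l = 2.
|L|² = l(l+1)ℏ² = 6ℏ², so |L| = √6 ℏ.
L_z = m_l ℏ = 2ℏ.
cos θ = L_z/|L| = 2/√6, so θ ≈ 35.3°.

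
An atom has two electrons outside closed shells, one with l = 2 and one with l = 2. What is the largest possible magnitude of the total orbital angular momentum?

Angular momentum addition gives L = |l₁ − l₂|, …, l₁ + l₂.
L ∈ {0, 1, 2, 3, 4}.
The largest magnitude corresponds to L = 4: |L_tot| = ℏ√(4·5) = 2√5 ℏ.

|L_tot|_max = 2√5 ℏ ≈ 4.472ℏ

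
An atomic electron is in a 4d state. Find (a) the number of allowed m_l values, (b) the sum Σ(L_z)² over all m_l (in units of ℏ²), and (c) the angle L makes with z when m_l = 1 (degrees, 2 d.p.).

5 values; Σ(L_z)² = 10 ℏ²; θ(m_l=1) ≈ 65.91°

4d means n = 4, l = 2.
There are 2l+1 = 5 values of m_l.
Σ m_l² = 10, so Σ(L_z)² = 10 ℏ².
For m_l = 1: cos θ = 1/√6, θ ≈ 65.91°.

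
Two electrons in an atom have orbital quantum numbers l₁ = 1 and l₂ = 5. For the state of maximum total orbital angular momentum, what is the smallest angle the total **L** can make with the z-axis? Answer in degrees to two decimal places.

The total orbital quantum number L ranges from |l₁ − l₂| to l₁ + l₂ in integer steps.
Allowed values: L = 4, 5, 6.
The maximum is L = 6, with |L_tot| = ℏ√(6·7) = √42 ℏ.
The minimum angle with z is arccos(6/√42) ≈ 22.21°.

θ_min ≈ 22.21°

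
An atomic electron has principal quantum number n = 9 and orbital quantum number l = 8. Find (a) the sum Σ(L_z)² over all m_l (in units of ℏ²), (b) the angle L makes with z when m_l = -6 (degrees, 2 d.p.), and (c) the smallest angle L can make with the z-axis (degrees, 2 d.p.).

Σ m_l² = 408, so Σ(L_z)² = 408 ℏ².
For m_l = -6: cos θ = -6/√72, θ ≈ 135.00°.
cos θ_min = 8/√72, so θ_min ≈ 19.47°.

Σ(L_z)² = 408 ℏ²; θ(m_l=-6) ≈ 135.00°; θ_min ≈ 19.47°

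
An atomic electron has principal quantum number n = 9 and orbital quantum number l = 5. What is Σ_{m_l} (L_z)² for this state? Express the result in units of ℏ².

Σ(L_z)² = 110 ℏ²

m_l runs from −5 to 5, i.e. {-5, -4, -3, -2, -1, 0, 1, 2, 3, 4, 5}.
Σ m_l² = l(l+1)(2l+1)/3 = 5·6·11/3 = 110.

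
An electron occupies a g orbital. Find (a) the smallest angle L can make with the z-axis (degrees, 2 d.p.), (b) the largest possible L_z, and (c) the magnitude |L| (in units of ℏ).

The letter g corresponds to l = 4.
cos θ_min = 4/√20, so θ_min ≈ 26.57°.
L_z,max = lℏ = 4ℏ.
|L| = ℏ√(4·5) = 2√5 ℏ ≈ 4.472ℏ.

θ_min ≈ 26.57°; L_z,max = 4ℏ; |L| = 2√5 ℏ ≈ 4.472ℏ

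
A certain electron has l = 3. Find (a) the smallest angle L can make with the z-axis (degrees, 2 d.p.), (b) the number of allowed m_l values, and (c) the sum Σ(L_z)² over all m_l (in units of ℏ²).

θ_min ≈ 30.00°; 7 values; Σ(L_z)² = 28 ℏ²

cos θ_min = 3/√12, so θ_min ≈ 30.00°.
There are 2l+1 = 7 values of m_l.
Σ m_l² = 28, so Σ(L_z)² = 28 ℏ².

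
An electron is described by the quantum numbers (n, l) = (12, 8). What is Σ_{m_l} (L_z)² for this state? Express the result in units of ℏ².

Σ(L_z)² = 408 ℏ²

The allowed m_l values are -8, -7, -6, -5, -4, -3, -2, -1, 0, 1, 2, 3, 4, 5, 6, 7, 8.
Summing m² from −8 to 8: Σ m_l² = 408.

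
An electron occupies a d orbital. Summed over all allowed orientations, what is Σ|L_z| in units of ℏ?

For a d orbital, l = 2.
m_l ∈ {-2, -1, 0, 1, 2}.
Σ|m_l| = l(l+1) = 6.

Σ|L_z| = 6 ℏ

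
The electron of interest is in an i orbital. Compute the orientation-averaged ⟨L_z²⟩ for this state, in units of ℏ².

The letter i corresponds to l = 6.
m_l ∈ {-6, -5, -4, -3, -2, -1, 0, 1, 2, 3, 4, 5, 6}.
⟨L_z²⟩ = ℏ²·(Σ m_l²)/(2l+1) = ℏ²·182/13 = 14ℏ².

⟨L_z²⟩ = 14 ℏ²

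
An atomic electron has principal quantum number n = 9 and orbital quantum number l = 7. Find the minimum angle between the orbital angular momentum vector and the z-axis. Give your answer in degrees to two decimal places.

|L| = √(l(l+1)) ℏ = 2√14 ℏ.
The smallest angle corresponds to the largest L_z, i.e. m_l = l = 7, giving L_z = 7ℏ.
cos θ_min = 7/√56, so θ_min ≈ 20.70°.

θ_min ≈ 20.70°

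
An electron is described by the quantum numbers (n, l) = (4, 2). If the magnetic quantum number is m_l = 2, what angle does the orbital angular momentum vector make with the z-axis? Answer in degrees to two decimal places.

θ ≈ 35.26°

|L| = ℏ√(l(l+1)) = √6 ℏ.
L_z = m_l ℏ = 2ℏ.
cos θ = L_z/|L| = 2/√6, so θ ≈ 35.26°.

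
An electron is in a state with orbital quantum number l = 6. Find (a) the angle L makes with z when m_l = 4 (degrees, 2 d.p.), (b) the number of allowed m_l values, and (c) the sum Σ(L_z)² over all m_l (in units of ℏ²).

θ(m_l=4) ≈ 51.89°; 13 values; Σ(L_z)² = 182 ℏ²

For m_l = 4: cos θ = 4/√42, θ ≈ 51.89°.
There are 2l+1 = 13 values of m_l.
Σ m_l² = 182, so Σ(L_z)² = 182 ℏ².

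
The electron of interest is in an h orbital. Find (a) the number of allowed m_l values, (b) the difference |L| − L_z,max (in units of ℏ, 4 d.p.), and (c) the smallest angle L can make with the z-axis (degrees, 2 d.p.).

An h state has l = 5.
There are 2l+1 = 11 values of m_l.
|L| − L_z,max = (√30 − 5)ℏ ≈ 0.4772ℏ.
cos θ_min = 5/√30, so θ_min ≈ 24.09°.

11 values; |L|−L_z,max ≈ 0.4772ℏ; θ_min ≈ 24.09°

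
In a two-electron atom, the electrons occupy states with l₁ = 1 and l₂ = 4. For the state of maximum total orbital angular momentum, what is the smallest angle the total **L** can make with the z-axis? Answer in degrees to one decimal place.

L runs from |1 − 4| = 3 to 1 + 4 = 5.
Allowed values: L = 3, 4, 5.
The maximum is L = 5, with |L_tot| = ℏ√(5·6) = √30 ℏ.
The minimum angle with z is arccos(5/√30) ≈ 24.1°.

θ_min ≈ 24.1°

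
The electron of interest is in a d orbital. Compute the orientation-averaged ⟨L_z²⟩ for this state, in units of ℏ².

The letter d corresponds to l = 2.
m_l runs from −2 to 2, i.e. {-2, -1, 0, 1, 2}.
⟨L_z²⟩ = ℏ²·l(l+1)/3 = 2ℏ².

⟨L_z²⟩ = 2 ℏ²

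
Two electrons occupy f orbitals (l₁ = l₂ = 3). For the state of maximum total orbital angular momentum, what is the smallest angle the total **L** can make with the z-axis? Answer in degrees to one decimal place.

θ_min ≈ 22.2°

Angular momentum addition gives L = |l₁ − l₂|, …, l₁ + l₂.
So L can be 0, 1, 2, 3, 4, 5, 6.
The maximum is L = 6, with |L_tot| = ℏ√(6·7) = √42 ℏ.
The minimum angle with z is arccos(6/√42) ≈ 22.2°.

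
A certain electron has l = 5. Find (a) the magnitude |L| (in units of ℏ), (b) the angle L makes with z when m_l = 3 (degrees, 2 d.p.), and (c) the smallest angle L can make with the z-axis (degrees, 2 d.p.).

|L| = ℏ√(5·6) = √30 ℏ ≈ 5.477ℏ.
For m_l = 3: cos θ = 3/√30, θ ≈ 56.79°.
cos θ_min = 5/√30, so θ_min ≈ 24.09°.

|L| = √30 ℏ ≈ 5.477ℏ; θ(m_l=3) ≈ 56.79°; θ_min ≈ 24.09°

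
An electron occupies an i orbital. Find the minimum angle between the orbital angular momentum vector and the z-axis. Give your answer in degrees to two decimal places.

The letter i corresponds to l = 6.
|L| = √(l(l+1)) ℏ = √42 ℏ.
The smallest angle corresponds to the largest L_z, i.e. m_l = l = 6, giving L_z = 6ℏ.
cos θ_min = 6/√42, so θ_min ≈ 22.21°.

θ_min ≈ 22.21°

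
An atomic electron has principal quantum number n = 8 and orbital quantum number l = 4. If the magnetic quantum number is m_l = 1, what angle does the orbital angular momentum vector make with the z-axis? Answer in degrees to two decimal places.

θ ≈ 77.08°

|L| = √(l(l+1)) ℏ = 2√5 ℏ.
L_z = m_l ℏ = 1ℏ.
cos θ = L_z/|L| = 1/√20, so θ ≈ 77.08°.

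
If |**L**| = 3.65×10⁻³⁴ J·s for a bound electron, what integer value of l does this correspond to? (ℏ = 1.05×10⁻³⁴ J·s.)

l = 3

|L|/ℏ = (3.65×10⁻³⁴)/(1.05×10⁻³⁴) ≈ 3.476.
Set l(l+1) = 12.08; the integer solution is l = 3.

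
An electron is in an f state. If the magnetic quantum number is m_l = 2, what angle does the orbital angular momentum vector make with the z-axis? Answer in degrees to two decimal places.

F corresponds to l = 3.
|L|² = l(l+1)ℏ² = 12ℏ², so |L| = 2√3 ℏ.
L_z = m_l ℏ = 2ℏ.
cos θ = L_z/|L| = 2/√12, so θ ≈ 54.74°.

θ ≈ 54.74°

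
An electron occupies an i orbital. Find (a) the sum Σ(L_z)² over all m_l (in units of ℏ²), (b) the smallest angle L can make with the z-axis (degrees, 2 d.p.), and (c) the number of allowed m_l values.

Σ(L_z)² = 182 ℏ²; θ_min ≈ 22.21°; 13 values

I corresponds to l = 6.
Σ m_l² = 182, so Σ(L_z)² = 182 ℏ².
cos θ_min = 6/√42, so θ_min ≈ 22.21°.
There are 2l+1 = 13 values of m_l.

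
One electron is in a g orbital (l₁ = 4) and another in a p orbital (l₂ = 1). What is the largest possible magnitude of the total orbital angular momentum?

|L_tot|_max = √30 ℏ ≈ 5.477ℏ

L runs from |4 − 1| = 3 to 4 + 1 = 5.
L ∈ {3, 4, 5}.
The largest magnitude corresponds to L = 5: |L_tot| = ℏ√(5·6) = √30 ℏ.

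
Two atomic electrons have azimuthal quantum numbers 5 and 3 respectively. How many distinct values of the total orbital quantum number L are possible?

L runs from |5 − 3| = 2 to 5 + 3 = 8.
Allowed values: L = 2, 3, 4, 5, 6, 7, 8.
That is 7 values.

7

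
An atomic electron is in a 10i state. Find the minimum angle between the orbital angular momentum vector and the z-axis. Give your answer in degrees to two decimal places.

θ_min ≈ 22.21°

The 10i subshell has l = 6.
|L| = √(l(l+1)) ℏ = √42 ℏ.
The smallest angle corresponds to the largest L_z, i.e. m_l = l = 6, giving L_z = 6ℏ.
cos θ_min = 6/√42, so θ_min ≈ 22.21°.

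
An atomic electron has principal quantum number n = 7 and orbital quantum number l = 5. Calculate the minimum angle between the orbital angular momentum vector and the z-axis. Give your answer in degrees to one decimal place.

|L| = √(l(l+1)) ℏ = √30 ℏ.
The smallest angle corresponds to the largest L_z, i.e. m_l = l = 5, giving L_z = 5ℏ.
cos θ_min = 5/√30, so θ_min ≈ 24.1°.

θ_min ≈ 24.1°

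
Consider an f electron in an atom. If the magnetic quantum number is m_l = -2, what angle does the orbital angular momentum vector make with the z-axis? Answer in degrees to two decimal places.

For an f orbital, l = 3.
|L|² = l(l+1)ℏ² = 12ℏ², so |L| = 2√3 ℏ.
L_z = m_l ℏ = −2ℏ.
cos θ = L_z/|L| = -2/√12, so θ ≈ 125.26°.

θ ≈ 125.26°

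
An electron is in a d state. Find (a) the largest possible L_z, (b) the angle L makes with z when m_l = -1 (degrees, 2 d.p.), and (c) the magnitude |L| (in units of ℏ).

The letter d corresponds to l = 2.
L_z,max = lℏ = 2ℏ.
For m_l = -1: cos θ = -1/√6, θ ≈ 114.09°.
|L| = ℏ√(2·3) = √6 ℏ ≈ 2.449ℏ.

L_z,max = 2ℏ; θ(m_l=-1) ≈ 114.09°; |L| = √6 ℏ ≈ 2.449ℏ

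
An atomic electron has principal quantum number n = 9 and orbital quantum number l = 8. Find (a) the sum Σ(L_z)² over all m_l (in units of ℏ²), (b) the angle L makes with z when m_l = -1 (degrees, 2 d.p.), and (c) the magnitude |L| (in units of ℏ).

Σ(L_z)² = 408 ℏ²; θ(m_l=-1) ≈ 96.77°; |L| = 6√2 ℏ ≈ 8.485ℏ

Σ m_l² = 408, so Σ(L_z)² = 408 ℏ².
For m_l = -1: cos θ = -1/√72, θ ≈ 96.77°.
|L| = ℏ√(8·9) = 6√2 ℏ ≈ 8.485ℏ.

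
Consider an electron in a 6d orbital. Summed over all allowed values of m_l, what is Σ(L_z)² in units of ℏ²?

Σ(L_z)² = 10 ℏ²

The 6d subshell has l = 2.
The allowed m_l values are -2, -1, 0, 1, 2.
Σ m_l² = l(l+1)(2l+1)/3 = 2·3·5/3 = 10.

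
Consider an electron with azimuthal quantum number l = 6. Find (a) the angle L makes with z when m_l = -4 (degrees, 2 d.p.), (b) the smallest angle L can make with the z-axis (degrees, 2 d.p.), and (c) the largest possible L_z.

For m_l = -4: cos θ = -4/√42, θ ≈ 128.11°.
cos θ_min = 6/√42, so θ_min ≈ 22.21°.
L_z,max = lℏ = 6ℏ.

θ(m_l=-4) ≈ 128.11°; θ_min ≈ 22.21°; L_z,max = 6ℏ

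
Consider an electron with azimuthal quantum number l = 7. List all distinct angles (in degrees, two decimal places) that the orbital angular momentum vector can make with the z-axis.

θ ∈ {20.70°, 36.70°, 48.08°, 57.69°, 66.37°, 74.50°, 82.32°, 90.00°, 97.68°, 105.50°, 113.63°, 122.31°, 131.92°, 143.30°, 159.30°}

|L|² = l(l+1)ℏ² = 56ℏ², so |L| = 2√14 ℏ.
cos θ = m_l/√56 for each m_l ∈ {-7, -6, -5, -4, -3, -2, -1, 0, 1, 2, 3, 4, 5, 6, 7}.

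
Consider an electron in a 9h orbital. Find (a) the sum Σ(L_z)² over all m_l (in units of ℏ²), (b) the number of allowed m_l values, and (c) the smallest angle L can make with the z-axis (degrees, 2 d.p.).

Σ(L_z)² = 110 ℏ²; 11 values; θ_min ≈ 24.09°

9h means n = 9, l = 5.
Σ m_l² = 110, so Σ(L_z)² = 110 ℏ².
There are 2l+1 = 11 values of m_l.
cos θ_min = 5/√30, so θ_min ≈ 24.09°.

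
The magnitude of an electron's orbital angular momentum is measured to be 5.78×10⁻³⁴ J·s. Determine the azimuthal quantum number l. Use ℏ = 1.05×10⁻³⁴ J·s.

l = 5

In units of ℏ, |L| ≈ 5.505.
(|L|/ℏ)² = l(l+1) ≈ 30.30 ⇒ l = 5.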